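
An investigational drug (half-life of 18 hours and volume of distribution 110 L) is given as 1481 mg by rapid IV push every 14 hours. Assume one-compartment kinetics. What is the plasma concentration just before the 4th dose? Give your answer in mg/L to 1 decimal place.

f = (1/2)^(τ/t½) = (1/2)^(14/18) ≈ 0.5833.
C₀ = D/Vd = 1481/110 ≈ 13.464 mg/L.
Before the 4th dose, 3 doses have been given. Superposition: Cmin = C₀·(f + f² + … + f^3).
≈ 13.464 × (0.5833 + 0.3402 + 0.1985) ≈ 13.464 × 1.1220 ≈ 15.107 mg/L.

15.1 mg/L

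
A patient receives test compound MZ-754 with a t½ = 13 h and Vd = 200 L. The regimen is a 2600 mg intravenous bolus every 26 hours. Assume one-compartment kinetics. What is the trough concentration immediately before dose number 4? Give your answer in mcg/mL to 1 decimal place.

f = (1/2)^(τ/t½) = (1/2)^(26/13) ≈ 0.2500.
C₀ = D/Vd = 2600/200 ≈ 13.000 mcg/mL.
Before the 4th dose, 3 doses have been given. Superposition: Cmin = C₀·(f + f² + … + f^3).
≈ 13.000 × (0.2500 + 0.0625 + 0.0156) ≈ 13.000 × 0.3281 ≈ 4.265 mcg/mL.

4.3 mcg/mL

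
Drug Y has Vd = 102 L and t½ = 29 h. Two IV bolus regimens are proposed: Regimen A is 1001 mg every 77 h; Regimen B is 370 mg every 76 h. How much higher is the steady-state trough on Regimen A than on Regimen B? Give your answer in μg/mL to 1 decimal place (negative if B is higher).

Regimen A: f = (1/2)^(77/29) ≈ 0.1587; Cmin,ss = (1001/102)·f/(1−f) ≈ 1.851 μg/mL.
Regimen B: f = (1/2)^(76/29) ≈ 0.1626; Cmin,ss = (370/102)·f/(1−f) ≈ 0.704 μg/mL.
Difference ≈ 1.851 − 0.704 ≈ 1.147 μg/mL.

1.1 μg/mL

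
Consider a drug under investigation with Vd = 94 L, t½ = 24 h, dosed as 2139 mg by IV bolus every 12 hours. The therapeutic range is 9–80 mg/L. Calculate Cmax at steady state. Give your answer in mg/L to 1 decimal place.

Over one 12-h interval, 12/24 ≈ 0.5 half-lives elapse, leaving f ≈ 0.7071 of each dose.
Accumulation ratio R = 1/(1 − f) ≈ 1/0.2929 ≈ 3.4141.
Single-dose peak C₀ = D/Vd = 2139/94 ≈ 22.755 mg/L.
Steady-state peak Cmax,ss = C₀·R ≈ 22.755 × 3.4141 ≈ 77.688 mg/L.
Peak 77.7 mg/L vs MTC 80 mg/L: below toxic threshold.

77.7 mg/L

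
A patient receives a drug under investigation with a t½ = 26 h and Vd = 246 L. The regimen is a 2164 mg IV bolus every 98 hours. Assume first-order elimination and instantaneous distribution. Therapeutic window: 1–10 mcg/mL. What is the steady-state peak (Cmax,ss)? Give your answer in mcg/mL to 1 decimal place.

9.5 mcg/mL

τ/t½ = 98/26 ≈ 3.7692, so fraction remaining f = (1/2)^(98/26) ≈ 0.0733.
Accumulation ratio R = 1/(1 − f) ≈ 1/0.9267 ≈ 1.0791.
Single-dose peak C₀ = D/Vd = 2164/246 ≈ 8.797 mcg/mL.
Cmax,ss = C₀/(1 − f) ≈ 8.797/0.9267 ≈ 9.493 mcg/mL.
Peak 9.5 mcg/mL vs MTC 10 mcg/mL: below toxic threshold.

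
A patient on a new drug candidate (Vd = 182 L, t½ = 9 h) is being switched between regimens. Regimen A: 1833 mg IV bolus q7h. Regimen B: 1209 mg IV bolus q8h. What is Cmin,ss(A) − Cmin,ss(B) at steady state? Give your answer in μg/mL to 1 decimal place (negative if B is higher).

6.3 μg/mL

Regimen A: f = (1/2)^(7/9) ≈ 0.5833; Cmin,ss = (1833/182)·f/(1−f) ≈ 14.098 μg/mL.
Regimen B: f = (1/2)^(8/9) ≈ 0.5400; Cmin,ss = (1209/182)·f/(1−f) ≈ 7.798 μg/mL.
Difference ≈ 14.098 − 7.798 ≈ 6.300 μg/mL.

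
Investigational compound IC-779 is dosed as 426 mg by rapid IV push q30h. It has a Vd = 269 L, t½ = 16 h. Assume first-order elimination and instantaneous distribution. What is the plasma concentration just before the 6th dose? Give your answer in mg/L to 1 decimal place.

f = (1/2)^(τ/t½) = (1/2)^(30/16) ≈ 0.2726.
C₀ = D/Vd = 426/269 ≈ 1.584 mg/L.
Before the 6th dose, 5 doses have been given. Superposition: Cmin = C₀·(f + f² + … + f^5).
≈ 1.584 × (0.2726 + 0.0743 + 0.0203 + 0.0055 + 0.0015) ≈ 1.584 × 0.3742 ≈ 0.593 mg/L.

0.6 mg/L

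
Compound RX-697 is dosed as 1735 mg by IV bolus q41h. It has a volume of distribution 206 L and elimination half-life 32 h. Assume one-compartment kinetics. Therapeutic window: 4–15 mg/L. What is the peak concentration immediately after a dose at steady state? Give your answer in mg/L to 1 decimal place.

Over one 41-h interval, 41/32 ≈ 1.2812 half-lives elapse, leaving f ≈ 0.4114 of each dose.
Accumulation ratio R = 1/(1 − f) ≈ 1/0.5886 ≈ 1.6989.
Single-dose peak C₀ = D/Vd = 1735/206 ≈ 8.422 mg/L.
Steady-state peak Cmax,ss = C₀·R ≈ 8.422 × 1.6989 ≈ 14.308 mg/L.
Peak 14.3 mg/L vs MTC 15 mg/L: below toxic threshold.

14.3 mg/L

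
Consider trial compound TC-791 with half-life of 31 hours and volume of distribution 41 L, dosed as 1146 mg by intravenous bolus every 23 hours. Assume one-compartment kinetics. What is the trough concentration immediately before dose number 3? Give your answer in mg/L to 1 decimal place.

f = (1/2)^(τ/t½) = (1/2)^(23/31) ≈ 0.5979.
C₀ = D/Vd = 1146/41 ≈ 27.951 mg/L.
Before the 3rd dose, 2 doses have been given. Superposition: Cmin = C₀·(f + f²).
≈ 27.951 × (0.5979 + 0.3575) ≈ 27.951 × 0.9554 ≈ 26.704 mg/L.

26.7 mg/L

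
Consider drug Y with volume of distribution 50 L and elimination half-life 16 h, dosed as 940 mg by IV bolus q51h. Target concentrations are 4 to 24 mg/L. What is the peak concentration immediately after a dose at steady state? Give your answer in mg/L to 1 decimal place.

21.1 mg/L

k = ln2/t½ = ln2/16 ≈ 0.043322 h⁻¹; fraction remaining f = e^(−kτ) = e^(−0.043322×51) ≈ 0.1098.
Accumulation ratio R = 1/(1 − f) ≈ 1/0.8902 ≈ 1.1233.
Single-dose peak C₀ = D/Vd = 940/50 ≈ 18.800 mg/L.
Steady-state peak Cmax,ss = C₀·R ≈ 18.800 × 1.1233 ≈ 21.118 mg/L.
Peak 21.1 mg/L vs MTC 24 mg/L: below toxic threshold.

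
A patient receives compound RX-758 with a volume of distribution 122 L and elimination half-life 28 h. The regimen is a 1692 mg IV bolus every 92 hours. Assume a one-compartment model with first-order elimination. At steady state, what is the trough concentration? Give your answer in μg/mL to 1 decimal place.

1.6 μg/mL

τ/t½ = 92/28 ≈ 3.2857, so fraction remaining f = (1/2)^(92/28) ≈ 0.1025.
At steady state, accumulation factor R = 1/(1 − e^(−kτ)) ≈ 1.1142.
Each bolus raises the concentration by D/Vd = 1692/122 ≈ 13.869 μg/mL.
Steady-state peak Cmax,ss = C₀·R ≈ 13.869 × 1.1142 ≈ 15.453 μg/mL.
Steady-state trough Cmin,ss = Cmax,ss·f ≈ 15.453 × 0.1025 ≈ 1.584 μg/mL.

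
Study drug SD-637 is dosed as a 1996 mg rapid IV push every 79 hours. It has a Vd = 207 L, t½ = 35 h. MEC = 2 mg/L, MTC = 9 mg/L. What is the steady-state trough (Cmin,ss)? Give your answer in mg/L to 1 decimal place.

Over one 79-h interval, 79/35 ≈ 2.2571 half-lives elapse, leaving f ≈ 0.2092 of each dose.
Accumulation ratio R = 1/(1 − f) ≈ 1/0.7908 ≈ 1.2645.
Single-dose peak C₀ = D/Vd = 1996/207 ≈ 9.643 mg/L.
Cmax,ss = C₀/(1 − f) ≈ 9.643/0.7908 ≈ 12.194 mg/L.
Steady-state trough Cmin,ss = Cmax,ss·f ≈ 12.194 × 0.2092 ≈ 2.551 mg/L.
Trough 2.6 mg/L vs MEC 2 mg/L: adequate.

2.6 mg/L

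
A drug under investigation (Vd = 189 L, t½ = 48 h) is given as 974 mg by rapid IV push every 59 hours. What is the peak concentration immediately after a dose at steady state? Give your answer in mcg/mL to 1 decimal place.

τ/t½ = 59/48 ≈ 1.2292, so fraction remaining f = (1/2)^(59/48) ≈ 0.4266.
At steady state, accumulation factor R = 1/(1 − e^(−kτ)) ≈ 1.7440.
Each bolus raises the concentration by D/Vd = 974/189 ≈ 5.153 mcg/mL.
Cmax,ss = C₀/(1 − f) ≈ 5.153/0.5734 ≈ 8.987 mcg/mL.

9.0 mcg/mL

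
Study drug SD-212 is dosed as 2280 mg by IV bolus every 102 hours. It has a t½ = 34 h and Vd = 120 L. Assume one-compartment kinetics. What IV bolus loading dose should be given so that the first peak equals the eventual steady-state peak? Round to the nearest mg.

f = (1/2)^(102/34) ≈ 0.125000; accumulation ratio R = 1/(1−f) ≈ 1.14286.
Loading dose to hit Cmax,ss on first dose: D_load = D_maint·R ≈ 2280 × 1.14286 ≈ 2605.72 mg.

2606 mg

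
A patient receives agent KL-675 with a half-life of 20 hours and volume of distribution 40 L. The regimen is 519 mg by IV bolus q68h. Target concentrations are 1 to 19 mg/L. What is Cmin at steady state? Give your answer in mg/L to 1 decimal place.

Over one 68-h interval, 68/20 ≈ 3.4 half-lives elapse, leaving f ≈ 0.0947 of each dose.
At steady state, accumulation factor R = 1/(1 − e^(−kτ)) ≈ 1.1046.
Each bolus raises the concentration by D/Vd = 519/40 ≈ 12.975 mg/L.
Steady-state peak Cmax,ss = C₀·R ≈ 12.975 × 1.1046 ≈ 14.332 mg/L.
One interval later, Cmin,ss = Cmax,ss·e^(−kτ) ≈ 14.332 × 0.0947 ≈ 1.357 mg/L.
Trough 1.4 mg/L vs MEC 1 mg/L: adequate.

1.4 mg/L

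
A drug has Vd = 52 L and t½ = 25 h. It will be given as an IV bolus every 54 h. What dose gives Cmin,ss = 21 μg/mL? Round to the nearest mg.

3788 mg

τ/t½ = 54/25 ≈ 2.16, so f = (1/2)^(54/25) ≈ 0.223756.
Cmin,ss = (D/Vd)·f/(1−f), so D = Cmin,ss·Vd·(1−f)/f.
D = 21 × 52 × (1−f)/f ≈ 21 × 52 × 3.46915 ≈ 3788.31 mg.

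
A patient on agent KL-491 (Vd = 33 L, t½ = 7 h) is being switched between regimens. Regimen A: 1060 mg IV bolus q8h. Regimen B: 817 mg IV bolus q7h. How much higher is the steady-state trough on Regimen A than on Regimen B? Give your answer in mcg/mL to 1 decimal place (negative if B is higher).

Regimen A: f = (1/2)^(8/7) ≈ 0.4529; Cmin,ss = (1060/33)·f/(1−f) ≈ 26.591 mcg/mL.
Regimen B: f = (1/2)^(7/7) ≈ 0.5000; Cmin,ss = (817/33)·f/(1−f) ≈ 24.758 mcg/mL.
Difference ≈ 26.591 − 24.758 ≈ 1.833 mcg/mL.

1.8 mcg/mL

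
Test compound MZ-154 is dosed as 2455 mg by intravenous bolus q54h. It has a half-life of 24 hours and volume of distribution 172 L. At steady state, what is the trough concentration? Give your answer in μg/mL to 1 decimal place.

3.8 μg/mL

k = ln2/t½ = ln2/24 ≈ 0.028881 h⁻¹; fraction remaining f = e^(−kτ) = e^(−0.028881×54) ≈ 0.2102.
At steady state, accumulation factor R = 1/(1 − e^(−kτ)) ≈ 1.2661.
Single-dose peak C₀ = D/Vd = 2455/172 ≈ 14.273 μg/mL.
Steady-state peak Cmax,ss = C₀·R ≈ 14.273 × 1.2661 ≈ 18.071 μg/mL.
One interval later, Cmin,ss = Cmax,ss·e^(−kτ) ≈ 18.071 × 0.2102 ≈ 3.799 μg/mL.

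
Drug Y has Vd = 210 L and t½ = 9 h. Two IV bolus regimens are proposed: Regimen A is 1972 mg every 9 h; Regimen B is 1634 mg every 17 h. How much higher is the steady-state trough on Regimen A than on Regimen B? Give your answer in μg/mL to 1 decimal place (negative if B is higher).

Regimen A: f = (1/2)^(9/9) ≈ 0.5000; Cmin,ss = (1972/210)·f/(1−f) ≈ 9.390 μg/mL.
Regimen B: f = (1/2)^(17/9) ≈ 0.2700; Cmin,ss = (1634/210)·f/(1−f) ≈ 2.878 μg/mL.
Difference ≈ 9.390 − 2.878 ≈ 6.512 μg/mL.

6.5 μg/mL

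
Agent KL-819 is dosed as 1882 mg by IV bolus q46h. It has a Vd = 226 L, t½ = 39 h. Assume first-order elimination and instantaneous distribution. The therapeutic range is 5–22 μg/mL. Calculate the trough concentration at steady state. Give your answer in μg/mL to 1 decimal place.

6.6 μg/mL

τ/t½ = 46/39 ≈ 1.1795, so fraction remaining f = (1/2)^(46/39) ≈ 0.4415.
At steady state, accumulation factor R = 1/(1 − e^(−kτ)) ≈ 1.7905.
Each bolus raises the concentration by D/Vd = 1882/226 ≈ 8.327 μg/mL.
Steady-state peak Cmax,ss = C₀·R ≈ 8.327 × 1.7905 ≈ 14.909 μg/mL.
One interval later, Cmin,ss = Cmax,ss·e^(−kτ) ≈ 14.909 × 0.4415 ≈ 6.582 μg/mL.
Trough 6.6 μg/mL vs MEC 5 μg/mL: adequate.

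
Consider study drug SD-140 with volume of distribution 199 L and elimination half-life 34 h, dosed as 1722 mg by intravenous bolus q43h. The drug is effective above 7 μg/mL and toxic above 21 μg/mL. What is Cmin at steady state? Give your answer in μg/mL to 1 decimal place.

6.2 μg/mL

Over one 43-h interval, 43/34 ≈ 1.2647 half-lives elapse, leaving f ≈ 0.4162 of each dose.
Single-dose peak C₀ = D/Vd = 1722/199 ≈ 8.653 μg/mL.
Steady-state trough Cmin,ss = C₀·f/(1−f) ≈ 8.653 × 0.4162/0.5838 ≈ 6.169 μg/mL.
Trough 6.2 μg/mL vs MEC 7 μg/mL: subtherapeutic.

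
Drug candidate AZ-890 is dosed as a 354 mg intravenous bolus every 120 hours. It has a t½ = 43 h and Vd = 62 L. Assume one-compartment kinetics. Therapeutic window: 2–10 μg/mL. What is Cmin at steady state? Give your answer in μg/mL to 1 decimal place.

1.0 μg/mL

k = ln2/t½ = ln2/43 ≈ 0.016120 h⁻¹; fraction remaining f = e^(−kτ) = e^(−0.016120×120) ≈ 0.1445.
Each bolus raises the concentration by D/Vd = 354/62 ≈ 5.710 μg/mL.
Steady-state trough Cmin,ss = C₀·f/(1−f) ≈ 5.710 × 0.1445/0.8555 ≈ 0.964 μg/mL.
Trough 1.0 μg/mL vs MEC 2 μg/mL: subtherapeutic.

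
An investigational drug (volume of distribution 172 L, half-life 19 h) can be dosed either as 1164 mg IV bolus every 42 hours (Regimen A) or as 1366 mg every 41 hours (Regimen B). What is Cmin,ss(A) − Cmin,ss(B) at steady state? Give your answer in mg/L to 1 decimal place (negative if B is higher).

Regimen A: f = (1/2)^(42/19) ≈ 0.2161; Cmin,ss = (1164/172)·f/(1−f) ≈ 1.866 mg/L.
Regimen B: f = (1/2)^(41/19) ≈ 0.2241; Cmin,ss = (1366/172)·f/(1−f) ≈ 2.294 mg/L.
Difference ≈ 1.866 − 2.294 ≈ -0.428 mg/L.

-0.4 mg/L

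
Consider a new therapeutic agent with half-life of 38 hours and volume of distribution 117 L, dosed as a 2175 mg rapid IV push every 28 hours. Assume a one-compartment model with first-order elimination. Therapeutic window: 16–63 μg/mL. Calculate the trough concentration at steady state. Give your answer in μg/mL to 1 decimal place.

Over one 28-h interval, 28/38 ≈ 0.73684 half-lives elapse, leaving f ≈ 0.6001 of each dose.
At steady state, accumulation factor R = 1/(1 − e^(−kτ)) ≈ 2.5006.
Each bolus raises the concentration by D/Vd = 2175/117 ≈ 18.590 μg/mL.
Cmax,ss = C₀/(1 − f) ≈ 18.590/0.3999 ≈ 46.487 μg/mL.
Steady-state trough Cmin,ss = Cmax,ss·f ≈ 46.487 × 0.6001 ≈ 27.897 μg/mL.
Trough 27.9 μg/mL vs MEC 16 μg/mL: adequate.

27.9 μg/mL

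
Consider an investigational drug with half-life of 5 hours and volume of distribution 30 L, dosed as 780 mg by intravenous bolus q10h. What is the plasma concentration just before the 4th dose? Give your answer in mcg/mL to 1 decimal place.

f = (1/2)^(τ/t½) = (1/2)^(10/5) ≈ 0.2500.
C₀ = D/Vd = 780/30 ≈ 26.000 mcg/mL.
Before the 4th dose, 3 doses have been given. Superposition: Cmin = C₀·(f + f² + … + f^3).
≈ 26.000 × (0.2500 + 0.0625 + 0.0156) ≈ 26.000 × 0.3281 ≈ 8.531 mcg/mL.

8.5 mcg/mL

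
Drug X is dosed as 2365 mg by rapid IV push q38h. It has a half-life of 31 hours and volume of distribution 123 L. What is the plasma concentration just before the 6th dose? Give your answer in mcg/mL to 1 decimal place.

f = (1/2)^(τ/t½) = (1/2)^(38/31) ≈ 0.4276.
C₀ = D/Vd = 2365/123 ≈ 19.228 mcg/mL.
Before the 6th dose, 5 doses have been given. Superposition: Cmin = C₀·(f + f² + … + f^5).
≈ 19.228 × (0.4276 + 0.1828 + 0.0782 + 0.0334 + 0.0143) ≈ 19.228 × 0.7363 ≈ 14.158 mcg/mL.

14.2 mcg/mL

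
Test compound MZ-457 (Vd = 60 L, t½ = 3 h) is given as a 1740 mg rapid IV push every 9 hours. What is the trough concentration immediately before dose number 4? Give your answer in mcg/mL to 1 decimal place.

f = (1/2)^(τ/t½) = (1/2)^(9/3) ≈ 0.1250.
C₀ = D/Vd = 1740/60 ≈ 29.000 mcg/mL.
Before the 4th dose, 3 doses have been given. Superposition: Cmin = C₀·(f + f² + … + f^3).
≈ 29.000 × (0.1250 + 0.0156 + 0.0020) ≈ 29.000 × 0.1426 ≈ 4.135 mcg/mL.

4.1 mcg/mL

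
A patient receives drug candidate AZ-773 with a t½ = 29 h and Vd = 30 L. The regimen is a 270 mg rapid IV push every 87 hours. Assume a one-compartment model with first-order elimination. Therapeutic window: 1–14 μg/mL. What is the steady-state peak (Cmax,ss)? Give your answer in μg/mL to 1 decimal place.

10.3 μg/mL

The dosing interval is 3 half-lives, so f = 2^(−3) = 0.125.
At steady state, R = 1/(1 − 0.125) = 8/7.
Single-dose peak C₀ = D/Vd = 270/30 = 9 μg/mL.
Steady-state peak Cmax,ss = C₀·R = 9 × 8/7 ≈ 10.286 μg/mL.
Peak 10.3 μg/mL vs MTC 14 μg/mL: below toxic threshold.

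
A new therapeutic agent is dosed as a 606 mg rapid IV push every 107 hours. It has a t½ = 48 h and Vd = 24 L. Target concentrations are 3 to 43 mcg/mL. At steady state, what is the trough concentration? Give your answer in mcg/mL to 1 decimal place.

6.8 mcg/mL

Over one 107-h interval, 107/48 ≈ 2.2292 half-lives elapse, leaving f ≈ 0.2133 of each dose.
At steady state, accumulation factor R = 1/(1 − e^(−kτ)) ≈ 1.2711.
Each bolus raises the concentration by D/Vd = 606/24 ≈ 25.250 mcg/mL.
Cmax,ss = C₀/(1 − f) ≈ 25.250/0.7867 ≈ 32.096 mcg/mL.
One interval later, Cmin,ss = Cmax,ss·e^(−kτ) ≈ 32.096 × 0.2133 ≈ 6.846 mcg/mL.
Trough 6.8 mcg/mL vs MEC 3 mcg/mL: adequate.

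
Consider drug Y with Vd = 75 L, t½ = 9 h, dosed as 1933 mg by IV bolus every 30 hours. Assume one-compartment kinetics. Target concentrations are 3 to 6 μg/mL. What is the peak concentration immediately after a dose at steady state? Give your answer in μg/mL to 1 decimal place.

28.6 μg/mL

τ/t½ = 30/9 ≈ 3.3333, so fraction remaining f = (1/2)^(30/9) ≈ 0.0992.
At steady state, accumulation factor R = 1/(1 − e^(−kτ)) ≈ 1.1101.
Each bolus raises the concentration by D/Vd = 1933/75 ≈ 25.773 μg/mL.
Cmax,ss = C₀/(1 − f) ≈ 25.773/0.9008 ≈ 28.611 μg/mL.
Peak 28.6 μg/mL vs MTC 6 μg/mL: exceeds toxic threshold.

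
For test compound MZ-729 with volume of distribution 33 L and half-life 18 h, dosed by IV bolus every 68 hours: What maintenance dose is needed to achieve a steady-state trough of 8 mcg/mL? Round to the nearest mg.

3357 mg

τ/t½ = 68/18 ≈ 3.7778, so f = (1/2)^(68/18) ≈ 0.072908.
Cmin,ss = (D/Vd)·f/(1−f), so D = Cmin,ss·Vd·(1−f)/f.
D = 8 × 33 × (1−f)/f ≈ 8 × 33 × 12.71592 ≈ 3357.00 mg.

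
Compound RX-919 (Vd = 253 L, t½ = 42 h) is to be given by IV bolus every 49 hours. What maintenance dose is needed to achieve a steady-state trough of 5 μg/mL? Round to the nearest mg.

τ/t½ = 49/42 ≈ 1.1667, so f = (1/2)^(49/42) ≈ 0.445449.
Cmin,ss = (D/Vd)·f/(1−f), so D = Cmin,ss·Vd·(1−f)/f.
D = 5 × 253 × (1−f)/f ≈ 5 × 253 × 1.24493 ≈ 1574.84 mg.

1575 mg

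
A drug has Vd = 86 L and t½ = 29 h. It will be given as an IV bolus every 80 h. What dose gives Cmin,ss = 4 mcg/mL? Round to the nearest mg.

τ/t½ = 80/29 ≈ 2.7586, so f = (1/2)^(80/29) ≈ 0.147765.
Cmin,ss = (D/Vd)·f/(1−f), so D = Cmin,ss·Vd·(1−f)/f.
D = 4 × 86 × (1−f)/f ≈ 4 × 86 × 5.76750 ≈ 1984.02 mg.

1984 mg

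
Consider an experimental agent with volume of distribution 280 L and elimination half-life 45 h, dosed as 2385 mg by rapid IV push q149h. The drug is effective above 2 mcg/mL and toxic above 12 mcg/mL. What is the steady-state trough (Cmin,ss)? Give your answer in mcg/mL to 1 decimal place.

1.0 mcg/mL

Over one 149-h interval, 149/45 ≈ 3.3111 half-lives elapse, leaving f ≈ 0.1008 of each dose.
Single-dose peak C₀ = D/Vd = 2385/280 ≈ 8.518 mcg/mL.
Steady-state trough Cmin,ss = C₀·f/(1−f) ≈ 8.518 × 0.1008/0.8992 ≈ 0.955 mcg/mL.
Trough 1.0 mcg/mL vs MEC 2 mcg/mL: subtherapeutic.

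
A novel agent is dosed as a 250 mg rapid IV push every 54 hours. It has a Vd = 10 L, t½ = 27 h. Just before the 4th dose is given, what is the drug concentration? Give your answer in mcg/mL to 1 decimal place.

8.2 mcg/mL

f = (1/2)^(τ/t½) = (1/2)^(54/27) ≈ 0.2500.
C₀ = D/Vd = 250/10 ≈ 25.000 mcg/mL.
Before the 4th dose, 3 doses have been given. Superposition: Cmin = C₀·(f + f² + … + f^3).
≈ 25.000 × (0.2500 + 0.0625 + 0.0156) ≈ 25.000 × 0.3281 ≈ 8.203 mcg/mL.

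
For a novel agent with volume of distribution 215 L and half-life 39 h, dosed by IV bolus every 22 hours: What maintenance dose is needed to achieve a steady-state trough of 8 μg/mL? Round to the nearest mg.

823 mg

τ/t½ = 22/39 ≈ 0.5641, so f = (1/2)^(22/39) ≈ 0.676376.
Cmin,ss = (D/Vd)·f/(1−f), so D = Cmin,ss·Vd·(1−f)/f.
D = 8 × 215 × (1−f)/f ≈ 8 × 215 × 0.47847 ≈ 822.97 mg.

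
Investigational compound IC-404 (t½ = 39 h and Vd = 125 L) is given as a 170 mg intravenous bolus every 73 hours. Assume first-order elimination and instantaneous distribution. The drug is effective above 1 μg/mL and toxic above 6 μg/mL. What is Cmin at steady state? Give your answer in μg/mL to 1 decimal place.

0.5 μg/mL

τ/t½ = 73/39 ≈ 1.8718, so fraction remaining f = (1/2)^(73/39) ≈ 0.2732.
At steady state, accumulation factor R = 1/(1 − e^(−kτ)) ≈ 1.3759.
Single-dose peak C₀ = D/Vd = 170/125 ≈ 1.360 μg/mL.
Cmax,ss = C₀/(1 − f) ≈ 1.360/0.7268 ≈ 1.871 μg/mL.
Steady-state trough Cmin,ss = Cmax,ss·f ≈ 1.871 × 0.2732 ≈ 0.511 μg/mL.
Trough 0.5 μg/mL vs MEC 1 μg/mL: subtherapeutic.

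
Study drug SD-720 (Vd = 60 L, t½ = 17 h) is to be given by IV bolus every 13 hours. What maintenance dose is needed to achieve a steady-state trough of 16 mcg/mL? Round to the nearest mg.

τ/t½ = 13/17 ≈ 0.76471, so f = (1/2)^(13/17) ≈ 0.588573.
Cmin,ss = (D/Vd)·f/(1−f), so D = Cmin,ss·Vd·(1−f)/f.
D = 16 × 60 × (1−f)/f ≈ 16 × 60 × 0.69902 ≈ 671.06 mg.

671 mg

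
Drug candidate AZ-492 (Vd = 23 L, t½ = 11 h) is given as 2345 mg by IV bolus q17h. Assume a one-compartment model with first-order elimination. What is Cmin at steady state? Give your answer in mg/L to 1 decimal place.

53.1 mg/L

k = ln2/t½ = ln2/11 ≈ 0.063013 h⁻¹; fraction remaining f = e^(−kτ) = e^(−0.063013×17) ≈ 0.3426.
Single-dose peak C₀ = D/Vd = 2345/23 ≈ 101.957 mg/L.
Steady-state trough Cmin,ss = C₀·f/(1−f) ≈ 101.957 × 0.3426/0.6574 ≈ 53.134 mg/L.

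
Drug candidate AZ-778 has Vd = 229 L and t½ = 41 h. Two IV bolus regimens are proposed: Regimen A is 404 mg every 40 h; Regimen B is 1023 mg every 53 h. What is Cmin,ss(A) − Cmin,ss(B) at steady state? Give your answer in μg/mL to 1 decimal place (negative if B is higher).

Regimen A: f = (1/2)^(40/41) ≈ 0.5085; Cmin,ss = (404/229)·f/(1−f) ≈ 1.825 μg/mL.
Regimen B: f = (1/2)^(53/41) ≈ 0.4082; Cmin,ss = (1023/229)·f/(1−f) ≈ 3.081 μg/mL.
Difference ≈ 1.825 − 3.081 ≈ -1.256 μg/mL.

-1.3 μg/mL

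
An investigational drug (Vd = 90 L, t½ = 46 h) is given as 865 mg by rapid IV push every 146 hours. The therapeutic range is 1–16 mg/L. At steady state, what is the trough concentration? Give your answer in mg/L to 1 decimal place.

1.2 mg/L

k = ln2/t½ = ln2/46 ≈ 0.015068 h⁻¹; fraction remaining f = e^(−kτ) = e^(−0.015068×146) ≈ 0.1108.
Each bolus raises the concentration by D/Vd = 865/90 ≈ 9.611 mg/L.
Steady-state trough Cmin,ss = C₀·f/(1−f) ≈ 9.611 × 0.1108/0.8892 ≈ 1.198 mg/L.
Trough 1.2 mg/L vs MEC 1 mg/L: adequate.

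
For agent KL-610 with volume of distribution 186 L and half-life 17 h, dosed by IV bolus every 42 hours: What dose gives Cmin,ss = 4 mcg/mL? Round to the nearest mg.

τ/t½ = 42/17 ≈ 2.4706, so f = (1/2)^(42/17) ≈ 0.180418.
Cmin,ss = (D/Vd)·f/(1−f), so D = Cmin,ss·Vd·(1−f)/f.
D = 4 × 186 × (1−f)/f ≈ 4 × 186 × 4.54268 ≈ 3379.75 mg.

3380 mg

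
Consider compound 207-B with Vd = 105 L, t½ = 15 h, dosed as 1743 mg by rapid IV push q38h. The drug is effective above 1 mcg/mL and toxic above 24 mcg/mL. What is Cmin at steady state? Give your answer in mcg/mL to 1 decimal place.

3.5 mcg/mL

k = ln2/t½ = ln2/15 ≈ 0.046210 h⁻¹; fraction remaining f = e^(−kτ) = e^(−0.046210×38) ≈ 0.1727.
Accumulation ratio R = 1/(1 − f) ≈ 1/0.8273 ≈ 1.2088.
Each bolus raises the concentration by D/Vd = 1743/105 ≈ 16.600 mcg/mL.
Steady-state peak Cmax,ss = C₀·R ≈ 16.600 × 1.2088 ≈ 20.066 mcg/mL.
One interval later, Cmin,ss = Cmax,ss·e^(−kτ) ≈ 20.066 × 0.1727 ≈ 3.465 mcg/mL.
Trough 3.5 mcg/mL vs MEC 1 mcg/mL: adequate.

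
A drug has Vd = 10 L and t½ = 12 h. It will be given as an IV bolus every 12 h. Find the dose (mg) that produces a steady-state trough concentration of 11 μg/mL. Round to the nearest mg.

τ/t½ = 12/12 ≈ 1, so f = (1/2)^(12/12) ≈ 0.500000.
Cmin,ss = (D/Vd)·f/(1−f), so D = Cmin,ss·Vd·(1−f)/f.
D = 11 × 10 × (1−f)/f ≈ 11 × 10 × 1.00000 ≈ 110.00 mg.

110 mg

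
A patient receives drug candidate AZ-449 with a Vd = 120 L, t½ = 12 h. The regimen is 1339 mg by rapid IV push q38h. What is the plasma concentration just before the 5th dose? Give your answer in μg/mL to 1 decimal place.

1.4 μg/mL

f = (1/2)^(τ/t½) = (1/2)^(38/12) ≈ 0.1114.
C₀ = D/Vd = 1339/120 ≈ 11.158 μg/mL.
Before the 5th dose, 4 doses have been given. Superposition: Cmin = C₀·(f + f² + … + f^4).
≈ 11.158 × (0.1114 + 0.0124 + 0.0014 + 0.0002) ≈ 11.158 × 0.1254 ≈ 1.399 μg/mL.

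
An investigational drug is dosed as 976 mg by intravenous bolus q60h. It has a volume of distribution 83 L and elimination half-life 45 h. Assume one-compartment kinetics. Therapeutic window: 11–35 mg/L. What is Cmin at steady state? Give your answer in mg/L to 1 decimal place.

k = ln2/t½ = ln2/45 ≈ 0.015403 h⁻¹; fraction remaining f = e^(−kτ) = e^(−0.015403×60) ≈ 0.3969.
Each bolus raises the concentration by D/Vd = 976/83 ≈ 11.759 mg/L.
Steady-state trough Cmin,ss = C₀·f/(1−f) ≈ 11.759 × 0.3969/0.6031 ≈ 7.739 mg/L.
Trough 7.7 mg/L vs MEC 11 mg/L: subtherapeutic.

7.7 mg/L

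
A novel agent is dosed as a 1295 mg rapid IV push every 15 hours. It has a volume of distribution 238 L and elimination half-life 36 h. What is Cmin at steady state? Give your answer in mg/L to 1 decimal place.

Over one 15-h interval, 15/36 ≈ 0.41667 half-lives elapse, leaving f ≈ 0.7492 of each dose.
At steady state, accumulation factor R = 1/(1 − e^(−kτ)) ≈ 3.9872.
Single-dose peak C₀ = D/Vd = 1295/238 ≈ 5.441 mg/L.
Steady-state peak Cmax,ss = C₀·R ≈ 5.441 × 3.9872 ≈ 21.694 mg/L.
Steady-state trough Cmin,ss = Cmax,ss·f ≈ 21.694 × 0.7492 ≈ 16.253 mg/L.

16.3 mg/L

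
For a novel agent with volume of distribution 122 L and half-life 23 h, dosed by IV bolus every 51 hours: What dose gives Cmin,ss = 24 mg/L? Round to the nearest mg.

τ/t½ = 51/23 ≈ 2.2174, so f = (1/2)^(51/23) ≈ 0.215030.
Cmin,ss = (D/Vd)·f/(1−f), so D = Cmin,ss·Vd·(1−f)/f.
D = 24 × 122 × (1−f)/f ≈ 24 × 122 × 3.65051 ≈ 10688.69 mg.

10689 mg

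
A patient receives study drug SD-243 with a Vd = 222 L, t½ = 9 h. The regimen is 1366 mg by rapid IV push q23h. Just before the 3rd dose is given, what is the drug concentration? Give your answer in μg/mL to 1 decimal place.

1.2 μg/mL

f = (1/2)^(τ/t½) = (1/2)^(23/9) ≈ 0.1701.
C₀ = D/Vd = 1366/222 ≈ 6.153 μg/mL.
Before the 3rd dose, 2 doses have been given. Superposition: Cmin = C₀·(f + f²).
≈ 6.153 × (0.1701 + 0.0289) ≈ 6.153 × 0.1990 ≈ 1.224 μg/mL.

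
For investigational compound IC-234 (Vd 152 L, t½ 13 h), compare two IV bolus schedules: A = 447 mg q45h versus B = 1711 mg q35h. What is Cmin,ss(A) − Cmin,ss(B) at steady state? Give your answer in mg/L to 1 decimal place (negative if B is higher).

-1.8 mg/L

Regimen A: f = (1/2)^(45/13) ≈ 0.0908; Cmin,ss = (447/152)·f/(1−f) ≈ 0.294 mg/L.
Regimen B: f = (1/2)^(35/13) ≈ 0.1547; Cmin,ss = (1711/152)·f/(1−f) ≈ 2.060 mg/L.
Difference ≈ 0.294 − 2.060 ≈ -1.766 mg/L.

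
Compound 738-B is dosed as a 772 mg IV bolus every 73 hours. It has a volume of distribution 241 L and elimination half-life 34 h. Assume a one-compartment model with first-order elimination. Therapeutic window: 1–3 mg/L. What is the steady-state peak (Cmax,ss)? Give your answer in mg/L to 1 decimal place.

τ/t½ = 73/34 ≈ 2.1471, so fraction remaining f = (1/2)^(73/34) ≈ 0.2258.
Accumulation ratio R = 1/(1 − f) ≈ 1/0.7742 ≈ 1.2917.
Each bolus raises the concentration by D/Vd = 772/241 ≈ 3.203 mg/L.
Steady-state peak Cmax,ss = C₀·R ≈ 3.203 × 1.2917 ≈ 4.137 mg/L.
Peak 4.1 mg/L vs MTC 3 mg/L: exceeds toxic threshold.

4.1 mg/L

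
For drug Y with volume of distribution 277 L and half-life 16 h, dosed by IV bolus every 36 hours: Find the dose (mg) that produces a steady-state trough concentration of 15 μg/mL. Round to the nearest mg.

τ/t½ = 36/16 ≈ 2.25, so f = (1/2)^(36/16) ≈ 0.210224.
Cmin,ss = (D/Vd)·f/(1−f), so D = Cmin,ss·Vd·(1−f)/f.
D = 15 × 277 × (1−f)/f ≈ 15 × 277 × 3.75683 ≈ 15609.63 mg.

15610 mg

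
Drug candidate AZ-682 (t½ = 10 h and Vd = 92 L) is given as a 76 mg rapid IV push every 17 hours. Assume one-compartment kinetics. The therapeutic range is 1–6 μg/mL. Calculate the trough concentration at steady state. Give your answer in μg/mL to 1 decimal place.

0.4 μg/mL

τ/t½ = 17/10 ≈ 1.7, so fraction remaining f = (1/2)^(17/10) ≈ 0.3078.
Accumulation ratio R = 1/(1 − f) ≈ 1/0.6922 ≈ 1.4447.
Each bolus raises the concentration by D/Vd = 76/92 ≈ 0.826 μg/mL.
Steady-state peak Cmax,ss = C₀·R ≈ 0.826 × 1.4447 ≈ 1.193 μg/mL.
One interval later, Cmin,ss = Cmax,ss·e^(−kτ) ≈ 1.193 × 0.3078 ≈ 0.367 μg/mL.
Trough 0.4 μg/mL vs MEC 1 μg/mL: subtherapeutic.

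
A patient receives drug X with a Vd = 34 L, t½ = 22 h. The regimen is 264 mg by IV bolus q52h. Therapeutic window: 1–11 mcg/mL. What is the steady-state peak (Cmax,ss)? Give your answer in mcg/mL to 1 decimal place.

τ/t½ = 52/22 ≈ 2.3636, so fraction remaining f = (1/2)^(52/22) ≈ 0.1943.
Accumulation ratio R = 1/(1 − f) ≈ 1/0.8057 ≈ 1.2412.
Each bolus raises the concentration by D/Vd = 264/34 ≈ 7.765 mcg/mL.
Steady-state peak Cmax,ss = C₀·R ≈ 7.765 × 1.2412 ≈ 9.638 mcg/mL.
Peak 9.6 mcg/mL vs MTC 11 mcg/mL: below toxic threshold.

9.6 mcg/mL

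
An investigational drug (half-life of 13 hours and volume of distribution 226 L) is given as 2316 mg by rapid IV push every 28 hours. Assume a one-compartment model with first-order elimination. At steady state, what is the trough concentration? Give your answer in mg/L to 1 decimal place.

3.0 mg/L

τ/t½ = 28/13 ≈ 2.1538, so fraction remaining f = (1/2)^(28/13) ≈ 0.2247.
Single-dose peak C₀ = D/Vd = 2316/226 ≈ 10.248 mg/L.
Steady-state trough Cmin,ss = C₀·f/(1−f) ≈ 10.248 × 0.2247/0.7753 ≈ 2.970 mg/L.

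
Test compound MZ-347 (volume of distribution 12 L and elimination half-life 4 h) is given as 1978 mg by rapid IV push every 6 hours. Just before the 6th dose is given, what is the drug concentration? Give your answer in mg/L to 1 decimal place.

89.7 mg/L

f = (1/2)^(τ/t½) = (1/2)^(6/4) ≈ 0.3536.
C₀ = D/Vd = 1978/12 ≈ 164.833 mg/L.
Before the 6th dose, 5 doses have been given. Superposition: Cmin = C₀·(f + f² + … + f^5).
≈ 164.833 × (0.3536 + 0.1250 + 0.0442 + 0.0156 + 0.0055) ≈ 164.833 × 0.5439 ≈ 89.653 mg/L.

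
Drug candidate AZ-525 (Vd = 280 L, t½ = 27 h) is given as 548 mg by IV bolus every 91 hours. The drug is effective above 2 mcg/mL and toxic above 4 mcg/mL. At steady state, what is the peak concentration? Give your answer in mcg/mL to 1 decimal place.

k = ln2/t½ = ln2/27 ≈ 0.025672 h⁻¹; fraction remaining f = e^(−kτ) = e^(−0.025672×91) ≈ 0.0967.
Accumulation ratio R = 1/(1 − f) ≈ 1/0.9033 ≈ 1.1071.
Single-dose peak C₀ = D/Vd = 548/280 ≈ 1.957 mcg/mL.
Steady-state peak Cmax,ss = C₀·R ≈ 1.957 × 1.1071 ≈ 2.167 mcg/mL.
Peak 2.2 mcg/mL vs MTC 4 mcg/mL: below toxic threshold.

2.2 mcg/mL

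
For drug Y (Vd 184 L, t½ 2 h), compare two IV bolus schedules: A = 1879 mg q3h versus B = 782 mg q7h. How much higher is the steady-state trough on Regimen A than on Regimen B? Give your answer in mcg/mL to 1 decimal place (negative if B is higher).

5.2 mcg/mL

Regimen A: f = (1/2)^(3/2) ≈ 0.3536; Cmin,ss = (1879/184)·f/(1−f) ≈ 5.586 mcg/mL.
Regimen B: f = (1/2)^(7/2) ≈ 0.0884; Cmin,ss = (782/184)·f/(1−f) ≈ 0.412 mcg/mL.
Difference ≈ 5.586 − 0.412 ≈ 5.174 mcg/mL.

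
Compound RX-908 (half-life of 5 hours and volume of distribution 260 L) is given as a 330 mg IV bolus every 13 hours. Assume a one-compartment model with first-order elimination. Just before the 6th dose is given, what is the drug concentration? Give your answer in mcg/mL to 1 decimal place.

0.3 mcg/mL

f = (1/2)^(τ/t½) = (1/2)^(13/5) ≈ 0.1649.
C₀ = D/Vd = 330/260 ≈ 1.269 mcg/mL.
Before the 6th dose, 5 doses have been given. Superposition: Cmin = C₀·(f + f² + … + f^5).
≈ 1.269 × (0.1649 + 0.0272 + 0.0045 + 0.0007 + 0.0001) ≈ 1.269 × 0.1974 ≈ 0.251 mcg/mL.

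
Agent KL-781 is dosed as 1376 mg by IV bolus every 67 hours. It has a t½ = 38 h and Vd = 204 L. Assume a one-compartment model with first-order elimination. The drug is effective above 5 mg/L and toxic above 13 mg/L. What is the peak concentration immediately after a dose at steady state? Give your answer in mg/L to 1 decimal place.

Over one 67-h interval, 67/38 ≈ 1.7632 half-lives elapse, leaving f ≈ 0.2946 of each dose.
At steady state, accumulation factor R = 1/(1 − e^(−kτ)) ≈ 1.4176.
Each bolus raises the concentration by D/Vd = 1376/204 ≈ 6.745 mg/L.
Cmax,ss = C₀/(1 − f) ≈ 6.745/0.7054 ≈ 9.562 mg/L.
Peak 9.6 mg/L vs MTC 13 mg/L: below toxic threshold.

9.6 mg/L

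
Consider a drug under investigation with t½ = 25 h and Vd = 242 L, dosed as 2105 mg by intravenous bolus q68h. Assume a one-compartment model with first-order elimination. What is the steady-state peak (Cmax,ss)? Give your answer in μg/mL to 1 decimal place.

10.3 μg/mL

k = ln2/t½ = ln2/25 ≈ 0.027726 h⁻¹; fraction remaining f = e^(−kτ) = e^(−0.027726×68) ≈ 0.1518.
At steady state, accumulation factor R = 1/(1 − e^(−kτ)) ≈ 1.1790.
Single-dose peak C₀ = D/Vd = 2105/242 ≈ 8.698 μg/mL.
Steady-state peak Cmax,ss = C₀·R ≈ 8.698 × 1.1790 ≈ 10.255 μg/mL.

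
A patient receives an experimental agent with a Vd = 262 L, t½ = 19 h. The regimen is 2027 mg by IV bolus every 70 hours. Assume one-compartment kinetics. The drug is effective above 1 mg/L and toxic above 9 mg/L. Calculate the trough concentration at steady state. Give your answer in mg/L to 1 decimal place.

0.7 mg/L

Over one 70-h interval, 70/19 ≈ 3.6842 half-lives elapse, leaving f ≈ 0.0778 of each dose.
Accumulation ratio R = 1/(1 − f) ≈ 1/0.9222 ≈ 1.0844.
Each bolus raises the concentration by D/Vd = 2027/262 ≈ 7.737 mg/L.
Cmax,ss = C₀/(1 − f) ≈ 7.737/0.9222 ≈ 8.390 mg/L.
One interval later, Cmin,ss = Cmax,ss·e^(−kτ) ≈ 8.390 × 0.0778 ≈ 0.653 mg/L.
Trough 0.7 mg/L vs MEC 1 mg/L: subtherapeutic.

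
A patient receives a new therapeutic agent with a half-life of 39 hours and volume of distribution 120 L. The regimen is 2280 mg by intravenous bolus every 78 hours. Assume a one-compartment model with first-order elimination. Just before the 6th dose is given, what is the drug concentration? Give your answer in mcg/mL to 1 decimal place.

6.3 mcg/mL

f = (1/2)^(τ/t½) = (1/2)^(78/39) ≈ 0.2500.
C₀ = D/Vd = 2280/120 ≈ 19.000 mcg/mL.
Before the 6th dose, 5 doses have been given. Superposition: Cmin = C₀·(f + f² + … + f^5).
≈ 19.000 × (0.2500 + 0.0625 + 0.0156 + 0.0039 + 0.0010) ≈ 19.000 × 0.3330 ≈ 6.327 mcg/mL.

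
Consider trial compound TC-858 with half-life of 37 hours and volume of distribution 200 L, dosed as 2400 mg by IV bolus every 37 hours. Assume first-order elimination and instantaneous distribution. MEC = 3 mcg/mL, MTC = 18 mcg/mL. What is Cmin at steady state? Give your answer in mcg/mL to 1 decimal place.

The dosing interval is 1 half-life, so f = 2^(−1) = 0.5.
Accumulation ratio R = 1/(1 − f) = 1/0.5 = 2/1.
Single-dose peak C₀ = D/Vd = 2400/200 = 12 mcg/mL.
Steady-state peak Cmax,ss = C₀·R = 12 × 2/1 ≈ 24.000 mcg/mL.
Steady-state trough Cmin,ss = Cmax,ss·f ≈ 24.000 × 0.5 ≈ 12.000 mcg/mL.
Trough 12.0 mcg/mL vs MEC 3 mcg/mL: adequate.

12.0 mcg/mL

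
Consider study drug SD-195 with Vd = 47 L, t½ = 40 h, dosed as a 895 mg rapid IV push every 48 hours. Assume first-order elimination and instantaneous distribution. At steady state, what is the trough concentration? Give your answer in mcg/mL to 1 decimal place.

Over one 48-h interval, 48/40 ≈ 1.2 half-lives elapse, leaving f ≈ 0.4353 of each dose.
Accumulation ratio R = 1/(1 − f) ≈ 1/0.5647 ≈ 1.7709.
Each bolus raises the concentration by D/Vd = 895/47 ≈ 19.043 mcg/mL.
Steady-state peak Cmax,ss = C₀·R ≈ 19.043 × 1.7709 ≈ 33.723 mcg/mL.
One interval later, Cmin,ss = Cmax,ss·e^(−kτ) ≈ 33.723 × 0.4353 ≈ 14.680 mcg/mL.

14.7 mcg/mL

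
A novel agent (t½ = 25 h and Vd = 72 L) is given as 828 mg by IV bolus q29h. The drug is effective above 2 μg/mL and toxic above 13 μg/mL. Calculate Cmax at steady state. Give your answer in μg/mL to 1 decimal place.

20.8 μg/mL

τ/t½ = 29/25 ≈ 1.16, so fraction remaining f = (1/2)^(29/25) ≈ 0.4475.
Accumulation ratio R = 1/(1 − f) ≈ 1/0.5525 ≈ 1.8100.
Each bolus raises the concentration by D/Vd = 828/72 ≈ 11.500 μg/mL.
Steady-state peak Cmax,ss = C₀·R ≈ 11.500 × 1.8100 ≈ 20.815 μg/mL.
Peak 20.8 μg/mL vs MTC 13 μg/mL: exceeds toxic threshold.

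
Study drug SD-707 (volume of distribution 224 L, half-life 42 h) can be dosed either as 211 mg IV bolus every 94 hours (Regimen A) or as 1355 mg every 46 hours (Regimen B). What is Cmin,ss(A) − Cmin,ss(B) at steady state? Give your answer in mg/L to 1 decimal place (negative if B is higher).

Regimen A: f = (1/2)^(94/42) ≈ 0.2120; Cmin,ss = (211/224)·f/(1−f) ≈ 0.253 mg/L.
Regimen B: f = (1/2)^(46/42) ≈ 0.4681; Cmin,ss = (1355/224)·f/(1−f) ≈ 5.324 mg/L.
Difference ≈ 0.253 − 5.324 ≈ -5.071 mg/L.

-5.1 mg/L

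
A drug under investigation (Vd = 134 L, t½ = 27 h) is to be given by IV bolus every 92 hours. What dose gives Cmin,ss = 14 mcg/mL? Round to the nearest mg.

τ/t½ = 92/27 ≈ 3.4074, so f = (1/2)^(92/27) ≈ 0.094247.
Cmin,ss = (D/Vd)·f/(1−f), so D = Cmin,ss·Vd·(1−f)/f.
D = 14 × 134 × (1−f)/f ≈ 14 × 134 × 9.61042 ≈ 18029.15 mg.

18029 mg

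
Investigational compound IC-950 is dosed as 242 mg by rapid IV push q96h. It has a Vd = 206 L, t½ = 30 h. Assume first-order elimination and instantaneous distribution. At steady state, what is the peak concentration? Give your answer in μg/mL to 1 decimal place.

1.3 μg/mL

τ/t½ = 96/30 ≈ 3.2, so fraction remaining f = (1/2)^(96/30) ≈ 0.1088.
Accumulation ratio R = 1/(1 − f) ≈ 1/0.8912 ≈ 1.1221.
Single-dose peak C₀ = D/Vd = 242/206 ≈ 1.175 μg/mL.
Steady-state peak Cmax,ss = C₀·R ≈ 1.175 × 1.1221 ≈ 1.318 μg/mL.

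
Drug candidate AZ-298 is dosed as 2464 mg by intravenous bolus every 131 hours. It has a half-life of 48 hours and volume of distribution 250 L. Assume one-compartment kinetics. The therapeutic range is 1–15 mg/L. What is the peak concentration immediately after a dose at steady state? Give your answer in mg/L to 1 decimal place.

Over one 131-h interval, 131/48 ≈ 2.7292 half-lives elapse, leaving f ≈ 0.1508 of each dose.
Accumulation ratio R = 1/(1 − f) ≈ 1/0.8492 ≈ 1.1776.
Single-dose peak C₀ = D/Vd = 2464/250 ≈ 9.856 mg/L.
Steady-state peak Cmax,ss = C₀·R ≈ 9.856 × 1.1776 ≈ 11.606 mg/L.
Peak 11.6 mg/L vs MTC 15 mg/L: below toxic threshold.

11.6 mg/L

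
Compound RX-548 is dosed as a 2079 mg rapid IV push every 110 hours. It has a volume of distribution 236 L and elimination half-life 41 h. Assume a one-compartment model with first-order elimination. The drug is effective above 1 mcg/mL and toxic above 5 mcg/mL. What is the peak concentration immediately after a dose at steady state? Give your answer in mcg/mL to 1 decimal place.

10.4 mcg/mL

Over one 110-h interval, 110/41 ≈ 2.6829 half-lives elapse, leaving f ≈ 0.1557 of each dose.
At steady state, accumulation factor R = 1/(1 − e^(−kτ)) ≈ 1.1844.
Single-dose peak C₀ = D/Vd = 2079/236 ≈ 8.809 mcg/mL.
Steady-state peak Cmax,ss = C₀·R ≈ 8.809 × 1.1844 ≈ 10.433 mcg/mL.
Peak 10.4 mcg/mL vs MTC 5 mcg/mL: exceeds toxic threshold.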